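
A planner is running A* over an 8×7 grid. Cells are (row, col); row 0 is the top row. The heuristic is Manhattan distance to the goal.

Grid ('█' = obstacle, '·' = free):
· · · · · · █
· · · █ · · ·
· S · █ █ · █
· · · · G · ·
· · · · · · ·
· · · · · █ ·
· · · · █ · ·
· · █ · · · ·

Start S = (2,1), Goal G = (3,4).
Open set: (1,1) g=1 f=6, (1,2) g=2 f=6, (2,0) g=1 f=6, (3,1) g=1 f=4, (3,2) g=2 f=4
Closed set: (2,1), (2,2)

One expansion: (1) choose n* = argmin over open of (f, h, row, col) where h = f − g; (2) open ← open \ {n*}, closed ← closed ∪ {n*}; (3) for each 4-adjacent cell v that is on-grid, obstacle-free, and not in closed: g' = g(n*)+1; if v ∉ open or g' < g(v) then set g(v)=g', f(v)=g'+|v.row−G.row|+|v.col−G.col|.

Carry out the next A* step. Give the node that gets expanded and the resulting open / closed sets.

step 1: expand (3,2) (f=4, h=2) → closed; open now [(1,1) g=1 f=6, (1,2) g=2 f=6, (2,0) g=1 f=6, (3,1) g=1 f=4, (3,3) g=3 f=4, (4,2) g=3 f=6]

expanded=(3,2); open=[(1,1) g=1 f=6, (1,2) g=2 f=6, (2,0) g=1 f=6, (3,1) g=1 f=4, (3,3) g=3 f=4, (4,2) g=3 f=6]; closed=[(2,1), (2,2), (3,2)]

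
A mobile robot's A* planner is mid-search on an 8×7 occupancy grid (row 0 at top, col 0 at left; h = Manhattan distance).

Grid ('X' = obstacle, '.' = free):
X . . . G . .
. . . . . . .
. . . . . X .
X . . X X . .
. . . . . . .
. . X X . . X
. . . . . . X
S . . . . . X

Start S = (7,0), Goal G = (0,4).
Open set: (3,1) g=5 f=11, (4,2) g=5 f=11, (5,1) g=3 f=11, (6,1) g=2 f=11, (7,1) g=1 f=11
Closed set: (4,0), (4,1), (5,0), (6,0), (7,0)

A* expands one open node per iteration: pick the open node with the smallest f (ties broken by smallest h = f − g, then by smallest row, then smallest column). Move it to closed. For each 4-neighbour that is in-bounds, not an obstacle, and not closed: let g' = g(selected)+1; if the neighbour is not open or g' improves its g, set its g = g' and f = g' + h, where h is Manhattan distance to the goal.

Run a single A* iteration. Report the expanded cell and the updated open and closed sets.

expanded=(3,1); open=[(2,1) g=6 f=11, (3,2) g=6 f=11, (4,2) g=5 f=11, (5,1) g=3 f=11, (6,1) g=2 f=11, (7,1) g=1 f=11]; closed=[(3,1), (4,0), (4,1), (5,0), (6,0), (7,0)]

step 1: expand (3,1) (f=11, h=6) → closed; open now [(2,1) g=6 f=11, (3,2) g=6 f=11, (4,2) g=5 f=11, (5,1) g=3 f=11, (6,1) g=2 f=11, (7,1) g=1 f=11]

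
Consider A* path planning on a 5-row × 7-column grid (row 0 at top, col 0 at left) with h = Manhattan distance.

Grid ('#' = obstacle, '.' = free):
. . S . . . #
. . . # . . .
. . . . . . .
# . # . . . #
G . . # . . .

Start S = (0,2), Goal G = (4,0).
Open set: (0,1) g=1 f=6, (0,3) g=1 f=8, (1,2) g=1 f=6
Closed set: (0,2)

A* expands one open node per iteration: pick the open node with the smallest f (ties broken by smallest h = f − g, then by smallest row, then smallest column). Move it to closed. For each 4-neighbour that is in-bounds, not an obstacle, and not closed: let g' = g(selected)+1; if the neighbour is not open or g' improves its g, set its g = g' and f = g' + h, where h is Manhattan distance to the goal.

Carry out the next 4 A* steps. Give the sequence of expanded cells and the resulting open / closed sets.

step 1: expand (0,1) (f=6, h=5) → closed; open now [(0,0) g=2 f=6, (0,3) g=1 f=8, (1,1) g=2 f=6, (1,2) g=1 f=6]
step 2: expand (0,0) (f=6, h=4) → closed; open now [(0,3) g=1 f=8, (1,0) g=3 f=6, (1,1) g=2 f=6, (1,2) g=1 f=6]
step 3: expand (1,0) (f=6, h=3) → closed; open now [(0,3) g=1 f=8, (1,1) g=2 f=6, (1,2) g=1 f=6, (2,0) g=4 f=6]
step 4: expand (2,0) (f=6, h=2) → closed; open now [(0,3) g=1 f=8, (1,1) g=2 f=6, (1,2) g=1 f=6, (2,1) g=5 f=8]

order=[(0,1) → (0,0) → (1,0) → (2,0)]; open=[(0,3) g=1 f=8, (1,1) g=2 f=6, (1,2) g=1 f=6, (2,1) g=5 f=8]; closed=[(0,0), (0,1), (0,2), (1,0), (2,0)]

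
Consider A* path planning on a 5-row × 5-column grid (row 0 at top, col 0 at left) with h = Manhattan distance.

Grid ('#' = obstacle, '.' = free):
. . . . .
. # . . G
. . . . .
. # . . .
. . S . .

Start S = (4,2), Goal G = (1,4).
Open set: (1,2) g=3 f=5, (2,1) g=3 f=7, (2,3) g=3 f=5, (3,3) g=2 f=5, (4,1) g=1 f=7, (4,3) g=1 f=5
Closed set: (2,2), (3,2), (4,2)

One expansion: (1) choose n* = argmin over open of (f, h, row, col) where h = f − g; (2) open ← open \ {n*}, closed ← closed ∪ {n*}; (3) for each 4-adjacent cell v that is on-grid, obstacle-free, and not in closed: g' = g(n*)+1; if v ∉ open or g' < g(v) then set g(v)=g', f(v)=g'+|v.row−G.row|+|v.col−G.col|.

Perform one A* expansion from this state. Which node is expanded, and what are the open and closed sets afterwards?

step 1: expand (1,2) (f=5, h=2) → closed; open now [(0,2) g=4 f=7, (1,3) g=4 f=5, (2,1) g=3 f=7, (2,3) g=3 f=5, (3,3) g=2 f=5, (4,1) g=1 f=7, (4,3) g=1 f=5]

expanded=(1,2); open=[(0,2) g=4 f=7, (1,3) g=4 f=5, (2,1) g=3 f=7, (2,3) g=3 f=5, (3,3) g=2 f=5, (4,1) g=1 f=7, (4,3) g=1 f=5]; closed=[(1,2), (2,2), (3,2), (4,2)]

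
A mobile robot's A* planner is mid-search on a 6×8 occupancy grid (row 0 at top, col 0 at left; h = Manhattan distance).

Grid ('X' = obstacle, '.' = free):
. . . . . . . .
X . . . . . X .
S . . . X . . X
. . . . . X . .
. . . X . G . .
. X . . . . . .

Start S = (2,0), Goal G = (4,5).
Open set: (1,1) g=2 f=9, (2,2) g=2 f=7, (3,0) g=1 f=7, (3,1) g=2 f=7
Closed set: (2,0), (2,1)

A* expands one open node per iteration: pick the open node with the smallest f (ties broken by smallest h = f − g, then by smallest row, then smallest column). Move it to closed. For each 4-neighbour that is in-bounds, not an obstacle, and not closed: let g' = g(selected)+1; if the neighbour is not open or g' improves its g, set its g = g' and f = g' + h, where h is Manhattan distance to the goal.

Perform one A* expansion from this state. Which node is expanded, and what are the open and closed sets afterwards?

step 1: expand (2,2) (f=7, h=5) → closed; open now [(1,1) g=2 f=9, (1,2) g=3 f=9, (2,3) g=3 f=7, (3,0) g=1 f=7, (3,1) g=2 f=7, (3,2) g=3 f=7]

expanded=(2,2); open=[(1,1) g=2 f=9, (1,2) g=3 f=9, (2,3) g=3 f=7, (3,0) g=1 f=7, (3,1) g=2 f=7, (3,2) g=3 f=7]; closed=[(2,0), (2,1), (2,2)]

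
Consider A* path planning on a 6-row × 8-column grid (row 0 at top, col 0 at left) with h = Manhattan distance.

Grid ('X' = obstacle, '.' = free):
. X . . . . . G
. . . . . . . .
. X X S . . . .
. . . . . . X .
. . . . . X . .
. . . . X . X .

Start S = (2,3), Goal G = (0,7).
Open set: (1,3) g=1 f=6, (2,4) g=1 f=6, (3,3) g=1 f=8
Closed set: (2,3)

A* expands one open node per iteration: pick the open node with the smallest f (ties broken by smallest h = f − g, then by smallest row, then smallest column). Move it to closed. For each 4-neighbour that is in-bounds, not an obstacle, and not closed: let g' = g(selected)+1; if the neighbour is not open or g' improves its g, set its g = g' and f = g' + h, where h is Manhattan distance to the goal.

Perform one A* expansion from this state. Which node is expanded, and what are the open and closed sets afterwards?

expanded=(1,3); open=[(0,3) g=2 f=6, (1,2) g=2 f=8, (1,4) g=2 f=6, (2,4) g=1 f=6, (3,3) g=1 f=8]; closed=[(1,3), (2,3)]

step 1: expand (1,3) (f=6, h=5) → closed; open now [(0,3) g=2 f=6, (1,2) g=2 f=8, (1,4) g=2 f=6, (2,4) g=1 f=6, (3,3) g=1 f=8]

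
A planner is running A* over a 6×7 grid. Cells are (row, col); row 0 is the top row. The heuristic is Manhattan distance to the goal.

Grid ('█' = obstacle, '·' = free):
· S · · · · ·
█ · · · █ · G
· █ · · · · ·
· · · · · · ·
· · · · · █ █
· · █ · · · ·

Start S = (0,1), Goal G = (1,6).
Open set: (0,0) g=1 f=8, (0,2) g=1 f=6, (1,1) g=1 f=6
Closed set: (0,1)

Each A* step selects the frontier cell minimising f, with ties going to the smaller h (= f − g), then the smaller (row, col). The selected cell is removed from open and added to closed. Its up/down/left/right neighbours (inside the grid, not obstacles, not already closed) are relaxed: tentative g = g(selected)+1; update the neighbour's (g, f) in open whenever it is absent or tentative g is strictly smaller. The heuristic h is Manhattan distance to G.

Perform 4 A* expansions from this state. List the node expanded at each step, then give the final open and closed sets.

order=[(0,2) → (0,3) → (0,4) → (0,5)]; open=[(0,0) g=1 f=8, (0,6) g=5 f=6, (1,1) g=1 f=6, (1,2) g=2 f=6, (1,3) g=3 f=6, (1,5) g=5 f=6]; closed=[(0,1), (0,2), (0,3), (0,4), (0,5)]

step 1: expand (0,2) (f=6, h=5) → closed; open now [(0,0) g=1 f=8, (0,3) g=2 f=6, (1,1) g=1 f=6, (1,2) g=2 f=6]
step 2: expand (0,3) (f=6, h=4) → closed; open now [(0,0) g=1 f=8, (0,4) g=3 f=6, (1,1) g=1 f=6, (1,2) g=2 f=6, (1,3) g=3 f=6]
step 3: expand (0,4) (f=6, h=3) → closed; open now [(0,0) g=1 f=8, (0,5) g=4 f=6, (1,1) g=1 f=6, (1,2) g=2 f=6, (1,3) g=3 f=6]
step 4: expand (0,5) (f=6, h=2) → closed; open now [(0,0) g=1 f=8, (0,6) g=5 f=6, (1,1) g=1 f=6, (1,2) g=2 f=6, (1,3) g=3 f=6, (1,5) g=5 f=6]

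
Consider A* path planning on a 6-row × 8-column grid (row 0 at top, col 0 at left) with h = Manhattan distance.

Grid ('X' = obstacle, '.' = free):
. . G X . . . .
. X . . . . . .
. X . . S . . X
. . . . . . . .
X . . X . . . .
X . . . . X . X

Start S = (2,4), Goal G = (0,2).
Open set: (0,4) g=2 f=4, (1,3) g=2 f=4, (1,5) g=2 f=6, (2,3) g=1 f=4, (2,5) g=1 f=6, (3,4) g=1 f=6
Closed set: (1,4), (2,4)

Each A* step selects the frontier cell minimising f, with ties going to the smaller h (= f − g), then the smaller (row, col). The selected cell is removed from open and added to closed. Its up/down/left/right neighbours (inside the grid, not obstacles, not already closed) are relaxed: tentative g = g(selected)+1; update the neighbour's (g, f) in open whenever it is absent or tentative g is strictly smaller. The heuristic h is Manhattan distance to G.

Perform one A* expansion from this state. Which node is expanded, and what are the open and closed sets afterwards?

step 1: expand (0,4) (f=4, h=2) → closed; open now [(0,5) g=3 f=6, (1,3) g=2 f=4, (1,5) g=2 f=6, (2,3) g=1 f=4, (2,5) g=1 f=6, (3,4) g=1 f=6]

expanded=(0,4); open=[(0,5) g=3 f=6, (1,3) g=2 f=4, (1,5) g=2 f=6, (2,3) g=1 f=4, (2,5) g=1 f=6, (3,4) g=1 f=6]; closed=[(0,4), (1,4), (2,4)]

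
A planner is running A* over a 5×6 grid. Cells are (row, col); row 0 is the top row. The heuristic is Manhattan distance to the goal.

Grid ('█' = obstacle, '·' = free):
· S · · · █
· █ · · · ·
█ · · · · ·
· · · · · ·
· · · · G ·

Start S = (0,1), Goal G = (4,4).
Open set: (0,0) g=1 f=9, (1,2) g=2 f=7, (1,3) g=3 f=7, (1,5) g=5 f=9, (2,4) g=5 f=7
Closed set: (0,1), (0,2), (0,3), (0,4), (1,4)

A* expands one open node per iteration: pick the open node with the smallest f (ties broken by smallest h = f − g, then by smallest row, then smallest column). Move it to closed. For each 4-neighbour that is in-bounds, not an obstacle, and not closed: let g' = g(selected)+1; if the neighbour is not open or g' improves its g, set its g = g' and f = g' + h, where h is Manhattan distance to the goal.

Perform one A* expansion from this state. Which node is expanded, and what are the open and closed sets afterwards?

expanded=(2,4); open=[(0,0) g=1 f=9, (1,2) g=2 f=7, (1,3) g=3 f=7, (1,5) g=5 f=9, (2,3) g=6 f=9, (2,5) g=6 f=9, (3,4) g=6 f=7]; closed=[(0,1), (0,2), (0,3), (0,4), (1,4), (2,4)]

step 1: expand (2,4) (f=7, h=2) → closed; open now [(0,0) g=1 f=9, (1,2) g=2 f=7, (1,3) g=3 f=7, (1,5) g=5 f=9, (2,3) g=6 f=9, (2,5) g=6 f=9, (3,4) g=6 f=7]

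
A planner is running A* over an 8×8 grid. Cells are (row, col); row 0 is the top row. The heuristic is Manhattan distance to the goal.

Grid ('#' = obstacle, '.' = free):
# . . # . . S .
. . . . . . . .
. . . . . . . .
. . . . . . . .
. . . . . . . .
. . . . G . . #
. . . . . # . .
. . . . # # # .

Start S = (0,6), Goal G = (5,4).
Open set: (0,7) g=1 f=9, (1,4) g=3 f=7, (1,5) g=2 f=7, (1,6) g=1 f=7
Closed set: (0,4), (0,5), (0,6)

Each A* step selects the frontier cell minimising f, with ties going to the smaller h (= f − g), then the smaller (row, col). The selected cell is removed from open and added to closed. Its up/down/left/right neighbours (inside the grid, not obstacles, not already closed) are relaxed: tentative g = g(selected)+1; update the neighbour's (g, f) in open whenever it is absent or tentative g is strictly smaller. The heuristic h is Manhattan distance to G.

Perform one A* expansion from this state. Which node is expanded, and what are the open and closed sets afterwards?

expanded=(1,4); open=[(0,7) g=1 f=9, (1,3) g=4 f=9, (1,5) g=2 f=7, (1,6) g=1 f=7, (2,4) g=4 f=7]; closed=[(0,4), (0,5), (0,6), (1,4)]

step 1: expand (1,4) (f=7, h=4) → closed; open now [(0,7) g=1 f=9, (1,3) g=4 f=9, (1,5) g=2 f=7, (1,6) g=1 f=7, (2,4) g=4 f=7]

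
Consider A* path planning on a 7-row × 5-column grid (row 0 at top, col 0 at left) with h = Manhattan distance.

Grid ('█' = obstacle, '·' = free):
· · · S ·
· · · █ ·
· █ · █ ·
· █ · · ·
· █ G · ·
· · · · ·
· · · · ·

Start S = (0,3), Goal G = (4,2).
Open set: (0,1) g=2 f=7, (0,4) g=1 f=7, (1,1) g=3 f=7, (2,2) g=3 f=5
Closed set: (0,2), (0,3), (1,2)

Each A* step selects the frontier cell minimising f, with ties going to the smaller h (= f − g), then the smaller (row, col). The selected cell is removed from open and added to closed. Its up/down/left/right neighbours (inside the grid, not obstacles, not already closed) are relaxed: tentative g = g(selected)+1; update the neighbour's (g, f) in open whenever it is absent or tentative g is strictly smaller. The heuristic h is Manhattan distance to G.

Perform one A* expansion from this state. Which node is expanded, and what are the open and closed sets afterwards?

step 1: expand (2,2) (f=5, h=2) → closed; open now [(0,1) g=2 f=7, (0,4) g=1 f=7, (1,1) g=3 f=7, (3,2) g=4 f=5]

expanded=(2,2); open=[(0,1) g=2 f=7, (0,4) g=1 f=7, (1,1) g=3 f=7, (3,2) g=4 f=5]; closed=[(0,2), (0,3), (1,2), (2,2)]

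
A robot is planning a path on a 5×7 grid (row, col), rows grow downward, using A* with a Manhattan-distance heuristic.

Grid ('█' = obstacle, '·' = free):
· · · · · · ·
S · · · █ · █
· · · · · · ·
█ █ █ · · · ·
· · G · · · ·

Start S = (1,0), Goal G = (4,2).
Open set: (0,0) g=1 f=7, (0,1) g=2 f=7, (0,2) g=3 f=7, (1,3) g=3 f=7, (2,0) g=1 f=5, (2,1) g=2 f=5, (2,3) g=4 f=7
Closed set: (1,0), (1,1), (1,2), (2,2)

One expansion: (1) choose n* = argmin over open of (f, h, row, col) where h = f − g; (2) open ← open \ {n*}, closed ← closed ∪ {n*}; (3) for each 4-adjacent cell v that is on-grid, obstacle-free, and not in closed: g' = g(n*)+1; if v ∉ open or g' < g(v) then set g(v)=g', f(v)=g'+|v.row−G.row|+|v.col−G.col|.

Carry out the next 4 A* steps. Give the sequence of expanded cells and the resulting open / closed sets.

step 1: expand (2,1) (f=5, h=3) → closed; open now [(0,0) g=1 f=7, (0,1) g=2 f=7, (0,2) g=3 f=7, (1,3) g=3 f=7, (2,0) g=1 f=5, (2,3) g=4 f=7]
step 2: expand (2,0) (f=5, h=4) → closed; open now [(0,0) g=1 f=7, (0,1) g=2 f=7, (0,2) g=3 f=7, (1,3) g=3 f=7, (2,3) g=4 f=7]
step 3: expand (2,3) (f=7, h=3) → closed; open now [(0,0) g=1 f=7, (0,1) g=2 f=7, (0,2) g=3 f=7, (1,3) g=3 f=7, (2,4) g=5 f=9, (3,3) g=5 f=7]
step 4: expand (3,3) (f=7, h=2) → closed; open now [(0,0) g=1 f=7, (0,1) g=2 f=7, (0,2) g=3 f=7, (1,3) g=3 f=7, (2,4) g=5 f=9, (3,4) g=6 f=9, (4,3) g=6 f=7]

order=[(2,1) → (2,0) → (2,3) → (3,3)]; open=[(0,0) g=1 f=7, (0,1) g=2 f=7, (0,2) g=3 f=7, (1,3) g=3 f=7, (2,4) g=5 f=9, (3,4) g=6 f=9, (4,3) g=6 f=7]; closed=[(1,0), (1,1), (1,2), (2,0), (2,1), (2,2), (2,3), (3,3)]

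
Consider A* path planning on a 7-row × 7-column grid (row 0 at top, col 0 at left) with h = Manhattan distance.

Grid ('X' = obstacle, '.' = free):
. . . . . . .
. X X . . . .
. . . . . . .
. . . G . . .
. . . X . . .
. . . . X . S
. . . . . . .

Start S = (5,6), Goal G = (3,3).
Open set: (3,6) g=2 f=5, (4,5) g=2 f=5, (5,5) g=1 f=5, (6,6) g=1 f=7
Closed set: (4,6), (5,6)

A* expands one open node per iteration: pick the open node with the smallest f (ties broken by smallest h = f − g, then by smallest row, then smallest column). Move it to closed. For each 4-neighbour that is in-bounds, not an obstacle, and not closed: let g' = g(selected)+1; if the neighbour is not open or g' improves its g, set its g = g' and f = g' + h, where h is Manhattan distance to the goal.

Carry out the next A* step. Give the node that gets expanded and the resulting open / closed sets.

step 1: expand (3,6) (f=5, h=3) → closed; open now [(2,6) g=3 f=7, (3,5) g=3 f=5, (4,5) g=2 f=5, (5,5) g=1 f=5, (6,6) g=1 f=7]

expanded=(3,6); open=[(2,6) g=3 f=7, (3,5) g=3 f=5, (4,5) g=2 f=5, (5,5) g=1 f=5, (6,6) g=1 f=7]; closed=[(3,6), (4,6), (5,6)]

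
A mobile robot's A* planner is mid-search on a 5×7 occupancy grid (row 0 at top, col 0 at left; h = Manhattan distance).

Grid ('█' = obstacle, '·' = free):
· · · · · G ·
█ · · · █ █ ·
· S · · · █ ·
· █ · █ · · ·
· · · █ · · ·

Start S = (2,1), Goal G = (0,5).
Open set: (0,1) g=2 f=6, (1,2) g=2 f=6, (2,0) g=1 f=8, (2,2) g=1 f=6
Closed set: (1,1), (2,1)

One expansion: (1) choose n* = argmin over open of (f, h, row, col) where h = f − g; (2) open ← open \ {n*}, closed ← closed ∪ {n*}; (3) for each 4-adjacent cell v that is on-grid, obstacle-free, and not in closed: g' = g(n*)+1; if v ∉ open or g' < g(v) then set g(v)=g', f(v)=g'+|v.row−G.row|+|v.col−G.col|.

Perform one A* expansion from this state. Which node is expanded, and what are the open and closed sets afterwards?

expanded=(0,1); open=[(0,0) g=3 f=8, (0,2) g=3 f=6, (1,2) g=2 f=6, (2,0) g=1 f=8, (2,2) g=1 f=6]; closed=[(0,1), (1,1), (2,1)]

step 1: expand (0,1) (f=6, h=4) → closed; open now [(0,0) g=3 f=8, (0,2) g=3 f=6, (1,2) g=2 f=6, (2,0) g=1 f=8, (2,2) g=1 f=6]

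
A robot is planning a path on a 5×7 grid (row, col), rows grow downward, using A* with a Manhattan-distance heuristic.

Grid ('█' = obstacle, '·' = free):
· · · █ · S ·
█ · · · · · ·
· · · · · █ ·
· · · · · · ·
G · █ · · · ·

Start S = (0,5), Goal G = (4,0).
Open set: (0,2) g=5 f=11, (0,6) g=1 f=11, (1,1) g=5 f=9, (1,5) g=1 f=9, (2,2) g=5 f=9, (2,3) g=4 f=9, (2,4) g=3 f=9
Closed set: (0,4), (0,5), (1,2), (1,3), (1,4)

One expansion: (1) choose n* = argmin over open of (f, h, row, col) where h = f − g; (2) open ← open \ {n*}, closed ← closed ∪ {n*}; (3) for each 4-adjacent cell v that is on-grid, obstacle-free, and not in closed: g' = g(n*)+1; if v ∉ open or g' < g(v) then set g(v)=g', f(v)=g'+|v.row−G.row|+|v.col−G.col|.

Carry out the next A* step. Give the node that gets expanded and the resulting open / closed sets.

expanded=(1,1); open=[(0,1) g=6 f=11, (0,2) g=5 f=11, (0,6) g=1 f=11, (1,5) g=1 f=9, (2,1) g=6 f=9, (2,2) g=5 f=9, (2,3) g=4 f=9, (2,4) g=3 f=9]; closed=[(0,4), (0,5), (1,1), (1,2), (1,3), (1,4)]

step 1: expand (1,1) (f=9, h=4) → closed; open now [(0,1) g=6 f=11, (0,2) g=5 f=11, (0,6) g=1 f=11, (1,5) g=1 f=9, (2,1) g=6 f=9, (2,2) g=5 f=9, (2,3) g=4 f=9, (2,4) g=3 f=9]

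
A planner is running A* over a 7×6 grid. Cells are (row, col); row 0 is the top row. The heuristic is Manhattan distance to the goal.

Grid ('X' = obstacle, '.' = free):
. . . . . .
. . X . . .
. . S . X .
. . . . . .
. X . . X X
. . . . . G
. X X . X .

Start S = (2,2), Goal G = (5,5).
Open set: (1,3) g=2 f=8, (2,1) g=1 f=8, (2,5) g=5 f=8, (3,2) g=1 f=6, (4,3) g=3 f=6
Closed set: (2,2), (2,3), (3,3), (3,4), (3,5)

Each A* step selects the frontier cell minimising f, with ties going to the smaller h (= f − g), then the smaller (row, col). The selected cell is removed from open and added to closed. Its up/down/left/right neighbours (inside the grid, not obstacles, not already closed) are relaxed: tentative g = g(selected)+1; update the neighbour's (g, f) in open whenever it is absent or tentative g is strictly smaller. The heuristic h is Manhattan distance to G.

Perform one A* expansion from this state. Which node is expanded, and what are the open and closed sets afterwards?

step 1: expand (4,3) (f=6, h=3) → closed; open now [(1,3) g=2 f=8, (2,1) g=1 f=8, (2,5) g=5 f=8, (3,2) g=1 f=6, (4,2) g=4 f=8, (5,3) g=4 f=6]

expanded=(4,3); open=[(1,3) g=2 f=8, (2,1) g=1 f=8, (2,5) g=5 f=8, (3,2) g=1 f=6, (4,2) g=4 f=8, (5,3) g=4 f=6]; closed=[(2,2), (2,3), (3,3), (3,4), (3,5), (4,3)]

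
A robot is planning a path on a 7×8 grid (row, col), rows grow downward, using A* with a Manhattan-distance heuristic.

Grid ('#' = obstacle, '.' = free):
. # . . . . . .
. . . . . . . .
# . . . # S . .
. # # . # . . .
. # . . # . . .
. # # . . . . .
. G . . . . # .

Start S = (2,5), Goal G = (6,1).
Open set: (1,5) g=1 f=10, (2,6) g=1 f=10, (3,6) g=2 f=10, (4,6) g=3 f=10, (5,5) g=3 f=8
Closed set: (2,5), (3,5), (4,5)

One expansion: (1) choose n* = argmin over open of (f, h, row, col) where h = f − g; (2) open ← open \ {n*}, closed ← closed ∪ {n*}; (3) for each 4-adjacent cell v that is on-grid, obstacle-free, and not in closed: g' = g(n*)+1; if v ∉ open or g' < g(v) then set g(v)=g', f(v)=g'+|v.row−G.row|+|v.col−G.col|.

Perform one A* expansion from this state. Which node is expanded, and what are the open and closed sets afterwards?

expanded=(5,5); open=[(1,5) g=1 f=10, (2,6) g=1 f=10, (3,6) g=2 f=10, (4,6) g=3 f=10, (5,4) g=4 f=8, (5,6) g=4 f=10, (6,5) g=4 f=8]; closed=[(2,5), (3,5), (4,5), (5,5)]

step 1: expand (5,5) (f=8, h=5) → closed; open now [(1,5) g=1 f=10, (2,6) g=1 f=10, (3,6) g=2 f=10, (4,6) g=3 f=10, (5,4) g=4 f=8, (5,6) g=4 f=10, (6,5) g=4 f=8]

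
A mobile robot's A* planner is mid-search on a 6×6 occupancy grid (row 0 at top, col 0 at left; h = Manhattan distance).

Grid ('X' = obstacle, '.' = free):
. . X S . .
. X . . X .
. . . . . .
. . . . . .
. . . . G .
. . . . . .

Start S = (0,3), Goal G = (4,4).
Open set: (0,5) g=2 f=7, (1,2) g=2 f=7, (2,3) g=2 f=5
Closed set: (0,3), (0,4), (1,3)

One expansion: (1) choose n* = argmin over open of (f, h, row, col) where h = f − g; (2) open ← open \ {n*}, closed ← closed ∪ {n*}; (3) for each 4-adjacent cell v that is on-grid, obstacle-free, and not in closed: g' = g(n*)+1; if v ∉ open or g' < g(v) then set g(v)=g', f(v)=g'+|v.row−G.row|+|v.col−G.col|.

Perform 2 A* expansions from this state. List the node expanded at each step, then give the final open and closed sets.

step 1: expand (2,3) (f=5, h=3) → closed; open now [(0,5) g=2 f=7, (1,2) g=2 f=7, (2,2) g=3 f=7, (2,4) g=3 f=5, (3,3) g=3 f=5]
step 2: expand (2,4) (f=5, h=2) → closed; open now [(0,5) g=2 f=7, (1,2) g=2 f=7, (2,2) g=3 f=7, (2,5) g=4 f=7, (3,3) g=3 f=5, (3,4) g=4 f=5]

order=[(2,3) → (2,4)]; open=[(0,5) g=2 f=7, (1,2) g=2 f=7, (2,2) g=3 f=7, (2,5) g=4 f=7, (3,3) g=3 f=5, (3,4) g=4 f=5]; closed=[(0,3), (0,4), (1,3), (2,3), (2,4)]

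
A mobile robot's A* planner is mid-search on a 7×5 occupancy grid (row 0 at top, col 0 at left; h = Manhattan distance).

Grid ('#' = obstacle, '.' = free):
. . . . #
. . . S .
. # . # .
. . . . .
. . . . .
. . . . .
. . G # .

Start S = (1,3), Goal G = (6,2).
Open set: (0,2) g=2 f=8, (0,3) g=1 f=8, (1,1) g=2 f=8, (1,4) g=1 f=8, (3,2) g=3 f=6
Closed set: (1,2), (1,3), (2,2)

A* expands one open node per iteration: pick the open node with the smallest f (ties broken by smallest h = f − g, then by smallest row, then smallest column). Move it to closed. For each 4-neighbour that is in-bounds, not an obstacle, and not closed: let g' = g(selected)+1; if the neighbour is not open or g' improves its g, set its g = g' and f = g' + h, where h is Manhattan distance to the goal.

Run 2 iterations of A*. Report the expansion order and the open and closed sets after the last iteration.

step 1: expand (3,2) (f=6, h=3) → closed; open now [(0,2) g=2 f=8, (0,3) g=1 f=8, (1,1) g=2 f=8, (1,4) g=1 f=8, (3,1) g=4 f=8, (3,3) g=4 f=8, (4,2) g=4 f=6]
step 2: expand (4,2) (f=6, h=2) → closed; open now [(0,2) g=2 f=8, (0,3) g=1 f=8, (1,1) g=2 f=8, (1,4) g=1 f=8, (3,1) g=4 f=8, (3,3) g=4 f=8, (4,1) g=5 f=8, (4,3) g=5 f=8, (5,2) g=5 f=6]

order=[(3,2) → (4,2)]; open=[(0,2) g=2 f=8, (0,3) g=1 f=8, (1,1) g=2 f=8, (1,4) g=1 f=8, (3,1) g=4 f=8, (3,3) g=4 f=8, (4,1) g=5 f=8, (4,3) g=5 f=8, (5,2) g=5 f=6]; closed=[(1,2), (1,3), (2,2), (3,2), (4,2)]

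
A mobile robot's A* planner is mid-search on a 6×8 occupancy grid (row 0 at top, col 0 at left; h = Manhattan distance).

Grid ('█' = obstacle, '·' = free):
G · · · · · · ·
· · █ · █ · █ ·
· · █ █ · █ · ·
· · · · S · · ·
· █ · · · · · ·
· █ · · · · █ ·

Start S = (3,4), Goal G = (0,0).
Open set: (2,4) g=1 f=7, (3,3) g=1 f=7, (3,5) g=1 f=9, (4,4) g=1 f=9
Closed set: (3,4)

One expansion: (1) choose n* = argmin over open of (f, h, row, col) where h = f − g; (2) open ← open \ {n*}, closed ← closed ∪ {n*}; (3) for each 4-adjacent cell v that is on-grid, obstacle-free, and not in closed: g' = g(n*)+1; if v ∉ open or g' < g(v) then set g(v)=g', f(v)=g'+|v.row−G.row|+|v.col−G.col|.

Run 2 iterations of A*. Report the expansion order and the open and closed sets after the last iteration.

step 1: expand (2,4) (f=7, h=6) → closed; open now [(3,3) g=1 f=7, (3,5) g=1 f=9, (4,4) g=1 f=9]
step 2: expand (3,3) (f=7, h=6) → closed; open now [(3,2) g=2 f=7, (3,5) g=1 f=9, (4,3) g=2 f=9, (4,4) g=1 f=9]

order=[(2,4) → (3,3)]; open=[(3,2) g=2 f=7, (3,5) g=1 f=9, (4,3) g=2 f=9, (4,4) g=1 f=9]; closed=[(2,4), (3,3), (3,4)]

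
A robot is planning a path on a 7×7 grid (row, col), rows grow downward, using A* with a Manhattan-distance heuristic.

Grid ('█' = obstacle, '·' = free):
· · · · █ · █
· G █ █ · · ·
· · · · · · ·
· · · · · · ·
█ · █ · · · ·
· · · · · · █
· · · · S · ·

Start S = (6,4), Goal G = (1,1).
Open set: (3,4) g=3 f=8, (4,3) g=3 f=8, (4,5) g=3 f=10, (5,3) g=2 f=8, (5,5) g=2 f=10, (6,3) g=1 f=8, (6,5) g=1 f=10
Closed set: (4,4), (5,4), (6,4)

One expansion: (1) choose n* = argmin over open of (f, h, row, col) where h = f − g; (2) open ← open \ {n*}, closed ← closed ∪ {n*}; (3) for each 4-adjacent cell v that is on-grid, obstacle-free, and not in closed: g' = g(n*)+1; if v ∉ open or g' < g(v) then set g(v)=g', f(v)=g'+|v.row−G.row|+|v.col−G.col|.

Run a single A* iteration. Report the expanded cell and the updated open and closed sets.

expanded=(3,4); open=[(2,4) g=4 f=8, (3,3) g=4 f=8, (3,5) g=4 f=10, (4,3) g=3 f=8, (4,5) g=3 f=10, (5,3) g=2 f=8, (5,5) g=2 f=10, (6,3) g=1 f=8, (6,5) g=1 f=10]; closed=[(3,4), (4,4), (5,4), (6,4)]

step 1: expand (3,4) (f=8, h=5) → closed; open now [(2,4) g=4 f=8, (3,3) g=4 f=8, (3,5) g=4 f=10, (4,3) g=3 f=8, (4,5) g=3 f=10, (5,3) g=2 f=8, (5,5) g=2 f=10, (6,3) g=1 f=8, (6,5) g=1 f=10]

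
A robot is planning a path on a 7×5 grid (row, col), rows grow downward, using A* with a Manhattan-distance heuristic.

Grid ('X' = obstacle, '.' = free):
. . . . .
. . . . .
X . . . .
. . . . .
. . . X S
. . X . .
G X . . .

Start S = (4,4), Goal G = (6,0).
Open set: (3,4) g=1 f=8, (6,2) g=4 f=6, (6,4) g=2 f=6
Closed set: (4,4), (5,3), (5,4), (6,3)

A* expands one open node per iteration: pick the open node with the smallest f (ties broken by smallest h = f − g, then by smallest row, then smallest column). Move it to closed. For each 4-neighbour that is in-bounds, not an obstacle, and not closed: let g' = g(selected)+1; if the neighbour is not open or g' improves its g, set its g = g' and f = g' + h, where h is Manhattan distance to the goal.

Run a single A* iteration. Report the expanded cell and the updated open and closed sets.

step 1: expand (6,2) (f=6, h=2) → closed; open now [(3,4) g=1 f=8, (6,4) g=2 f=6]

expanded=(6,2); open=[(3,4) g=1 f=8, (6,4) g=2 f=6]; closed=[(4,4), (5,3), (5,4), (6,2), (6,3)]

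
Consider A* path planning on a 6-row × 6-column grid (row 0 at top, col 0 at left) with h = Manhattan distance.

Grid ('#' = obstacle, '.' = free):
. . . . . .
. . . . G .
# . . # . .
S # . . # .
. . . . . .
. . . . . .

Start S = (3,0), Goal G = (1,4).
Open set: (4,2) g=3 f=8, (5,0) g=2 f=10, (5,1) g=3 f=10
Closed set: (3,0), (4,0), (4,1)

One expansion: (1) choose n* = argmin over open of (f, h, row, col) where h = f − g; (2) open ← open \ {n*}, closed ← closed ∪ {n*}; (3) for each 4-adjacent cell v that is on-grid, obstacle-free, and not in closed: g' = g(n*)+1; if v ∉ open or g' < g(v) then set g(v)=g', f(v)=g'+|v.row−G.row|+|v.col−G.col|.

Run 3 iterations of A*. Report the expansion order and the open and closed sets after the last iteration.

step 1: expand (4,2) (f=8, h=5) → closed; open now [(3,2) g=4 f=8, (4,3) g=4 f=8, (5,0) g=2 f=10, (5,1) g=3 f=10, (5,2) g=4 f=10]
step 2: expand (3,2) (f=8, h=4) → closed; open now [(2,2) g=5 f=8, (3,3) g=5 f=8, (4,3) g=4 f=8, (5,0) g=2 f=10, (5,1) g=3 f=10, (5,2) g=4 f=10]
step 3: expand (2,2) (f=8, h=3) → closed; open now [(1,2) g=6 f=8, (2,1) g=6 f=10, (3,3) g=5 f=8, (4,3) g=4 f=8, (5,0) g=2 f=10, (5,1) g=3 f=10, (5,2) g=4 f=10]

order=[(4,2) → (3,2) → (2,2)]; open=[(1,2) g=6 f=8, (2,1) g=6 f=10, (3,3) g=5 f=8, (4,3) g=4 f=8, (5,0) g=2 f=10, (5,1) g=3 f=10, (5,2) g=4 f=10]; closed=[(2,2), (3,0), (3,2), (4,0), (4,1), (4,2)]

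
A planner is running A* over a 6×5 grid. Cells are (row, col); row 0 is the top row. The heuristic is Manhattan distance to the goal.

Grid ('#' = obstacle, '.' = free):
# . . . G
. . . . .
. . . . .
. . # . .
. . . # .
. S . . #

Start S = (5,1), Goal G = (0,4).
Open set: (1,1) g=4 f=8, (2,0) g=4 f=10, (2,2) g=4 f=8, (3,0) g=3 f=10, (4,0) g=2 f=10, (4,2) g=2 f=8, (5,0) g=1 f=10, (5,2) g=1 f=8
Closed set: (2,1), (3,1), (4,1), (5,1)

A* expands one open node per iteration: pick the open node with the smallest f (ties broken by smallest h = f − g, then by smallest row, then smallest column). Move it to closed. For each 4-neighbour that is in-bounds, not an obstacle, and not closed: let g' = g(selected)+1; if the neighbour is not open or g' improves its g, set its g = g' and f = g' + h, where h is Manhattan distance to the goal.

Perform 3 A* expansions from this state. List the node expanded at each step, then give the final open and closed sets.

order=[(1,1) → (0,1) → (0,2)]; open=[(0,3) g=7 f=8, (1,0) g=5 f=10, (1,2) g=5 f=8, (2,0) g=4 f=10, (2,2) g=4 f=8, (3,0) g=3 f=10, (4,0) g=2 f=10, (4,2) g=2 f=8, (5,0) g=1 f=10, (5,2) g=1 f=8]; closed=[(0,1), (0,2), (1,1), (2,1), (3,1), (4,1), (5,1)]

step 1: expand (1,1) (f=8, h=4) → closed; open now [(0,1) g=5 f=8, (1,0) g=5 f=10, (1,2) g=5 f=8, (2,0) g=4 f=10, (2,2) g=4 f=8, (3,0) g=3 f=10, (4,0) g=2 f=10, (4,2) g=2 f=8, (5,0) g=1 f=10, (5,2) g=1 f=8]
step 2: expand (0,1) (f=8, h=3) → closed; open now [(0,2) g=6 f=8, (1,0) g=5 f=10, (1,2) g=5 f=8, (2,0) g=4 f=10, (2,2) g=4 f=8, (3,0) g=3 f=10, (4,0) g=2 f=10, (4,2) g=2 f=8, (5,0) g=1 f=10, (5,2) g=1 f=8]
step 3: expand (0,2) (f=8, h=2) → closed; open now [(0,3) g=7 f=8, (1,0) g=5 f=10, (1,2) g=5 f=8, (2,0) g=4 f=10, (2,2) g=4 f=8, (3,0) g=3 f=10, (4,0) g=2 f=10, (4,2) g=2 f=8, (5,0) g=1 f=10, (5,2) g=1 f=8]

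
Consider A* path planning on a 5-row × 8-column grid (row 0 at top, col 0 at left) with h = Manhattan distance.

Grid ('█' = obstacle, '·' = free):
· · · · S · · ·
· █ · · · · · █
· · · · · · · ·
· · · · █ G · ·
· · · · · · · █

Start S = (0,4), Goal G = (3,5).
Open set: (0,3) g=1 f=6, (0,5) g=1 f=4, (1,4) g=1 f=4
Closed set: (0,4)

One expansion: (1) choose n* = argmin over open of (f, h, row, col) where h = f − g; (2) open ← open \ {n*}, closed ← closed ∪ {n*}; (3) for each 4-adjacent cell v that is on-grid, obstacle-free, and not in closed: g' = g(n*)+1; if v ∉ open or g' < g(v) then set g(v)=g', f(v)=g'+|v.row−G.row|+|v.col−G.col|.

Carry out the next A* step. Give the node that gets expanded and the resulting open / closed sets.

step 1: expand (0,5) (f=4, h=3) → closed; open now [(0,3) g=1 f=6, (0,6) g=2 f=6, (1,4) g=1 f=4, (1,5) g=2 f=4]

expanded=(0,5); open=[(0,3) g=1 f=6, (0,6) g=2 f=6, (1,4) g=1 f=4, (1,5) g=2 f=4]; closed=[(0,4), (0,5)]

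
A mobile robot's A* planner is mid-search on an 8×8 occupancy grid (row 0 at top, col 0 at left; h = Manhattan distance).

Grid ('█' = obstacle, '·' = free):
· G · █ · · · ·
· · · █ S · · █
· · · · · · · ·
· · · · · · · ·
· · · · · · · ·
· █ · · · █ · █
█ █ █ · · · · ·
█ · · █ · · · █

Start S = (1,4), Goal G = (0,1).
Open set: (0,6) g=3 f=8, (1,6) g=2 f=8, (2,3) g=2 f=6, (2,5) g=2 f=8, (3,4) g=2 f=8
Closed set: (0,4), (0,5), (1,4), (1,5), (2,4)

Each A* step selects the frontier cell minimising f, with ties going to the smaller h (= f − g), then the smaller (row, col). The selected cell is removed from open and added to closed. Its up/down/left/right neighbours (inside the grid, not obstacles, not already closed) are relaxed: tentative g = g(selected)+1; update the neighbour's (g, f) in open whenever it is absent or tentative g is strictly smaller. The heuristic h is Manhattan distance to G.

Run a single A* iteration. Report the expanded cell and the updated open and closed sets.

expanded=(2,3); open=[(0,6) g=3 f=8, (1,6) g=2 f=8, (2,2) g=3 f=6, (2,5) g=2 f=8, (3,3) g=3 f=8, (3,4) g=2 f=8]; closed=[(0,4), (0,5), (1,4), (1,5), (2,3), (2,4)]

step 1: expand (2,3) (f=6, h=4) → closed; open now [(0,6) g=3 f=8, (1,6) g=2 f=8, (2,2) g=3 f=6, (2,5) g=2 f=8, (3,3) g=3 f=8, (3,4) g=2 f=8]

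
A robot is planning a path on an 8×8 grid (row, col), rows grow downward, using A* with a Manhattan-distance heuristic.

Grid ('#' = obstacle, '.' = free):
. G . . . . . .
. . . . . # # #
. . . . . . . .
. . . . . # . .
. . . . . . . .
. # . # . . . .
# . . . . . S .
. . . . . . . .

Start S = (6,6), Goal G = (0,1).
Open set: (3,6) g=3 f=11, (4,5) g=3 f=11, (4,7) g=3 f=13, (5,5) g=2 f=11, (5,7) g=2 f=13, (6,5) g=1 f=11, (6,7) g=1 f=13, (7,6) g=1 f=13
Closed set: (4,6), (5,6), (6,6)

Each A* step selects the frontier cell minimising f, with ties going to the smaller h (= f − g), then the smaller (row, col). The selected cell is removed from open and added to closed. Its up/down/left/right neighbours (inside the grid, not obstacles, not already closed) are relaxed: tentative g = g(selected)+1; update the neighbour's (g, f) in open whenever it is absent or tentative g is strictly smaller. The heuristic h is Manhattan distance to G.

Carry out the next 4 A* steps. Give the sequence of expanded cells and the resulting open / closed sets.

order=[(3,6) → (2,6) → (2,5) → (2,4)]; open=[(1,4) g=7 f=11, (2,3) g=7 f=11, (2,7) g=5 f=13, (3,4) g=7 f=13, (3,7) g=4 f=13, (4,5) g=3 f=11, (4,7) g=3 f=13, (5,5) g=2 f=11, (5,7) g=2 f=13, (6,5) g=1 f=11, (6,7) g=1 f=13, (7,6) g=1 f=13]; closed=[(2,4), (2,5), (2,6), (3,6), (4,6), (5,6), (6,6)]

step 1: expand (3,6) (f=11, h=8) → closed; open now [(2,6) g=4 f=11, (3,7) g=4 f=13, (4,5) g=3 f=11, (4,7) g=3 f=13, (5,5) g=2 f=11, (5,7) g=2 f=13, (6,5) g=1 f=11, (6,7) g=1 f=13, (7,6) g=1 f=13]
step 2: expand (2,6) (f=11, h=7) → closed; open now [(2,5) g=5 f=11, (2,7) g=5 f=13, (3,7) g=4 f=13, (4,5) g=3 f=11, (4,7) g=3 f=13, (5,5) g=2 f=11, (5,7) g=2 f=13, (6,5) g=1 f=11, (6,7) g=1 f=13, (7,6) g=1 f=13]
step 3: expand (2,5) (f=11, h=6) → closed; open now [(2,4) g=6 f=11, (2,7) g=5 f=13, (3,7) g=4 f=13, (4,5) g=3 f=11, (4,7) g=3 f=13, (5,5) g=2 f=11, (5,7) g=2 f=13, (6,5) g=1 f=11, (6,7) g=1 f=13, (7,6) g=1 f=13]
step 4: expand (2,4) (f=11, h=5) → closed; open now [(1,4) g=7 f=11, (2,3) g=7 f=11, (2,7) g=5 f=13, (3,4) g=7 f=13, (3,7) g=4 f=13, (4,5) g=3 f=11, (4,7) g=3 f=13, (5,5) g=2 f=11, (5,7) g=2 f=13, (6,5) g=1 f=11, (6,7) g=1 f=13, (7,6) g=1 f=13]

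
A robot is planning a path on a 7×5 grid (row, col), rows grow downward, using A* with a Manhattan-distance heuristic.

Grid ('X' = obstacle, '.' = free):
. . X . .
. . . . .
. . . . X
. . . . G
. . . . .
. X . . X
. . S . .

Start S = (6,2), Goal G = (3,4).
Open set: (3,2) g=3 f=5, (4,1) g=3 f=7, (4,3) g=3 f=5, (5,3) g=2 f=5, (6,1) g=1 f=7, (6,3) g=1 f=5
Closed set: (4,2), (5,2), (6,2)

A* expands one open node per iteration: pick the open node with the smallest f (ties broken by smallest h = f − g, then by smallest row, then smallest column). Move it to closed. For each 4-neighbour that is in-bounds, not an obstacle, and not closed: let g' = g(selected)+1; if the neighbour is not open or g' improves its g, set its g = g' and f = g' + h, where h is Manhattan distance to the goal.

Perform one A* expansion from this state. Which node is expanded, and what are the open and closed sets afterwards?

expanded=(3,2); open=[(2,2) g=4 f=7, (3,1) g=4 f=7, (3,3) g=4 f=5, (4,1) g=3 f=7, (4,3) g=3 f=5, (5,3) g=2 f=5, (6,1) g=1 f=7, (6,3) g=1 f=5]; closed=[(3,2), (4,2), (5,2), (6,2)]

step 1: expand (3,2) (f=5, h=2) → closed; open now [(2,2) g=4 f=7, (3,1) g=4 f=7, (3,3) g=4 f=5, (4,1) g=3 f=7, (4,3) g=3 f=5, (5,3) g=2 f=5, (6,1) g=1 f=7, (6,3) g=1 f=5]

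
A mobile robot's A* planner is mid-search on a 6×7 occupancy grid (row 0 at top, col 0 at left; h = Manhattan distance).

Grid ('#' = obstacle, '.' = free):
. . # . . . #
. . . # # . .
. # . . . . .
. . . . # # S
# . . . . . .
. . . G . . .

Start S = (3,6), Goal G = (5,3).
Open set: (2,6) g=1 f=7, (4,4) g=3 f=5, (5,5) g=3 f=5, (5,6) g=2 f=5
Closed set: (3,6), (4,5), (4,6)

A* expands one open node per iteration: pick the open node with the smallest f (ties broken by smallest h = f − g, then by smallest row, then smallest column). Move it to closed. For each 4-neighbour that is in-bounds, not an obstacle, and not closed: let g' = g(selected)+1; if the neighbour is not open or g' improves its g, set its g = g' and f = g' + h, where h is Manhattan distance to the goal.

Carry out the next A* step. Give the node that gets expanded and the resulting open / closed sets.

step 1: expand (4,4) (f=5, h=2) → closed; open now [(2,6) g=1 f=7, (4,3) g=4 f=5, (5,4) g=4 f=5, (5,5) g=3 f=5, (5,6) g=2 f=5]

expanded=(4,4); open=[(2,6) g=1 f=7, (4,3) g=4 f=5, (5,4) g=4 f=5, (5,5) g=3 f=5, (5,6) g=2 f=5]; closed=[(3,6), (4,4), (4,5), (4,6)]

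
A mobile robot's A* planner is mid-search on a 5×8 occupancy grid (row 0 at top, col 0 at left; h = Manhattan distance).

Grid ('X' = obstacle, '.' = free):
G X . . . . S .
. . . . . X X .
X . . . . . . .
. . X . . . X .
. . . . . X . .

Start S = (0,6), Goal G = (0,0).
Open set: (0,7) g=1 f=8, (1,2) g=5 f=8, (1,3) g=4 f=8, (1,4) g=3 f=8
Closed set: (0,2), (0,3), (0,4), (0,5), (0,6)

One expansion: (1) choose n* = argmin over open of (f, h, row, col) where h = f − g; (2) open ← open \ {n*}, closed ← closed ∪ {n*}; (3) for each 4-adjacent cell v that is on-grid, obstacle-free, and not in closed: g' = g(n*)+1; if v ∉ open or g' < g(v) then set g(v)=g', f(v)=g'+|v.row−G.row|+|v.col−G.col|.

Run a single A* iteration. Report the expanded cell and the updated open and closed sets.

step 1: expand (1,2) (f=8, h=3) → closed; open now [(0,7) g=1 f=8, (1,1) g=6 f=8, (1,3) g=4 f=8, (1,4) g=3 f=8, (2,2) g=6 f=10]

expanded=(1,2); open=[(0,7) g=1 f=8, (1,1) g=6 f=8, (1,3) g=4 f=8, (1,4) g=3 f=8, (2,2) g=6 f=10]; closed=[(0,2), (0,3), (0,4), (0,5), (0,6), (1,2)]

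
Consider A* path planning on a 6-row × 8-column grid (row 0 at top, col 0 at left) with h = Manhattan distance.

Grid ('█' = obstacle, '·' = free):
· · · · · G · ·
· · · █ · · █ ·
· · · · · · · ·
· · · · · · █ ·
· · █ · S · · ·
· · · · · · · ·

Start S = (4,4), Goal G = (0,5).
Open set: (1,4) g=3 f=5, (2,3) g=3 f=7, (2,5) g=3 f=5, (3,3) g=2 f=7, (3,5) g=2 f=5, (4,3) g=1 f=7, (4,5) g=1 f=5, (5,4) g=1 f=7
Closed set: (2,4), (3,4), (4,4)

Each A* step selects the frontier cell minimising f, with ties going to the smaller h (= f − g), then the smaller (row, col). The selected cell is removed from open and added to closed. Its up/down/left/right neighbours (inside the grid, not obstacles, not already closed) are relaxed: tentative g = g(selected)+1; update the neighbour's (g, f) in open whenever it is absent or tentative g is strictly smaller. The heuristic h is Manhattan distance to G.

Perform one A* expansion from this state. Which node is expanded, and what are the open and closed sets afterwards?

step 1: expand (1,4) (f=5, h=2) → closed; open now [(0,4) g=4 f=5, (1,5) g=4 f=5, (2,3) g=3 f=7, (2,5) g=3 f=5, (3,3) g=2 f=7, (3,5) g=2 f=5, (4,3) g=1 f=7, (4,5) g=1 f=5, (5,4) g=1 f=7]

expanded=(1,4); open=[(0,4) g=4 f=5, (1,5) g=4 f=5, (2,3) g=3 f=7, (2,5) g=3 f=5, (3,3) g=2 f=7, (3,5) g=2 f=5, (4,3) g=1 f=7, (4,5) g=1 f=5, (5,4) g=1 f=7]; closed=[(1,4), (2,4), (3,4), (4,4)]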